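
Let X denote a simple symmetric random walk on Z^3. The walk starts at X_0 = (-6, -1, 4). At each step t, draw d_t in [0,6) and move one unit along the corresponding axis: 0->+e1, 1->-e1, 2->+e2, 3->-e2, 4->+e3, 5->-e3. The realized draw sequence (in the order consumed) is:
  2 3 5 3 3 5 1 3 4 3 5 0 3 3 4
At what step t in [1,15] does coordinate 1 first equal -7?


t=0: X=(-6, -1, 4), d=2 → +e2, X_1=(-6, 0, 4)
t=1: X=(-6, 0, 4), d=3 → -e2, X_2=(-6, -1, 4)
t=2: X=(-6, -1, 4), d=5 → -e3, X_3=(-6, -1, 3)
t=3: X=(-6, -1, 3), d=3 → -e2, X_4=(-6, -2, 3)
t=4: X=(-6, -2, 3), d=3 → -e2, X_5=(-6, -3, 3)
t=5: X=(-6, -3, 3), d=5 → -e3, X_6=(-6, -3, 2)
t=6: X=(-6, -3, 2), d=1 → -e1, X_7=(-7, -3, 2)
t=7: X=(-7, -3, 2), d=3 → -e2, X_8=(-7, -4, 2)
t=8: X=(-7, -4, 2), d=4 → +e3, X_9=(-7, -4, 3)
t=9: X=(-7, -4, 3), d=3 → -e2, X_10=(-7, -5, 3)
t=10: X=(-7, -5, 3), d=5 → -e3, X_11=(-7, -5, 2)
t=11: X=(-7, -5, 2), d=0 → +e1, X_12=(-6, -5, 2)
t=12: X=(-6, -5, 2), d=3 → -e2, X_13=(-6, -6, 2)
t=13: X=(-6, -6, 2), d=3 → -e2, X_14=(-6, -7, 2)
t=14: X=(-6, -7, 2), d=4 → +e3, X_15=(-6, -7, 3)

7


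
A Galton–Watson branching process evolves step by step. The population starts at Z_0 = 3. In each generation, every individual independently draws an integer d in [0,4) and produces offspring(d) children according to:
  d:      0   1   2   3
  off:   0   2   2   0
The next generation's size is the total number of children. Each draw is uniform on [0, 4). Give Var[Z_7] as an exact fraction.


21

Outcome values over d=0..3: [0, 2, 2, 0]
Σy = 4, Σy² = 8, M = 4
μ = 4/4 = 1,  σ² = 8/4 − (1)² = 1
V_0 = 0, E_0 = 3
V_1 = 1·E_0 + (1)²·V_0 = 3;  E_1 = 3
V_2 = 1·E_1 + (1)²·V_1 = 6;  E_2 = 3
V_3 = 1·E_2 + (1)²·V_2 = 9;  E_3 = 3
V_4 = 1·E_3 + (1)²·V_3 = 12;  E_4 = 3
V_5 = 1·E_4 + (1)²·V_4 = 15;  E_5 = 3
V_6 = 1·E_5 + (1)²·V_5 = 18;  E_6 = 3
V_7 = 1·E_6 + (1)²·V_6 = 21;  E_7 = 3


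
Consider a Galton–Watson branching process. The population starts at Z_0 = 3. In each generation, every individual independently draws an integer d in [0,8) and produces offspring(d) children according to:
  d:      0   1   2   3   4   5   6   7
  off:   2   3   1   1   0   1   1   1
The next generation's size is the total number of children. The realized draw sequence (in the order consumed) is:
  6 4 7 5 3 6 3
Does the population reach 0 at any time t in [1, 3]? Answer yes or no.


gen 0: Z_0=3, draws=[6, 4, 7], offspring=[1, 0, 1], Z_1=2
gen 1: Z_1=2, draws=[5, 3], offspring=[1, 1], Z_2=2
gen 2: Z_2=2, draws=[6, 3], offspring=[1, 1], Z_3=2

no


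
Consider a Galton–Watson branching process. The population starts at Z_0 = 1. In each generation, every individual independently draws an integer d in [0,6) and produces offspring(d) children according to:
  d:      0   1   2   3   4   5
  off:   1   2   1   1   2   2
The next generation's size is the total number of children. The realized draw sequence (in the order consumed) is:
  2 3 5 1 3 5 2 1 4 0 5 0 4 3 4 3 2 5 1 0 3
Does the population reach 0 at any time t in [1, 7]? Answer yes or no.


gen 0: Z_0=1, draws=[2], offspring=[1], Z_1=1
gen 1: Z_1=1, draws=[3], offspring=[1], Z_2=1
gen 2: Z_2=1, draws=[5], offspring=[2], Z_3=2
gen 3: Z_3=2, draws=[1, 3], offspring=[2, 1], Z_4=3
gen 4: Z_4=3, draws=[5, 2, 1], offspring=[2, 1, 2], Z_5=5
gen 5: Z_5=5, draws=[4, 0, 5, 0, 4], offspring=[2, 1, 2, 1, 2], Z_6=8
gen 6: Z_6=8, draws=[3, 4, 3, 2, 5, 1, 0, 3], offspring=[1, 2, 1, 1, 2, 2, 1, 1], Z_7=11

no


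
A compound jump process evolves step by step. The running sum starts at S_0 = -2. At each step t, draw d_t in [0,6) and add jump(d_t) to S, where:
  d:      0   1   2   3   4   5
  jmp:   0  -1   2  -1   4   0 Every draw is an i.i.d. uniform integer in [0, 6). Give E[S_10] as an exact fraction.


Outcome values over d=0..5: [0, -1, 2, -1, 4, 0]
Σy = 4, Σy² = 22, M = 6
μ = 4/6 = 2/3,  σ² = 22/6 − (2/3)² = 29/9
E[S_10] = -2 + 10·(2/3) = 14/3

14/3


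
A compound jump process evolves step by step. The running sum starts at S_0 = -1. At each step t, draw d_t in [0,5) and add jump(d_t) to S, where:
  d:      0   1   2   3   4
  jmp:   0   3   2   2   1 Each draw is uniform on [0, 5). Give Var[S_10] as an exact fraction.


Outcome values over d=0..4: [0, 3, 2, 2, 1]
Σy = 8, Σy² = 18, M = 5
μ = 8/5 = 8/5,  σ² = 18/5 − (8/5)² = 26/25
Independent increments: Var[S_10] = 10·σ² = 10·(26/25) = 52/5

52/5


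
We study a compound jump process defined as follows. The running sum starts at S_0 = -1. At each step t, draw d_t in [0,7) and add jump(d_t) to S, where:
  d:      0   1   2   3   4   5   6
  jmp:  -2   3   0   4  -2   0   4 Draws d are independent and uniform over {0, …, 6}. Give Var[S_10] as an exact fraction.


Outcome values over d=0..6: [-2, 3, 0, 4, -2, 0, 4]
Σy = 7, Σy² = 49, M = 7
μ = 7/7 = 1,  σ² = 49/7 − (1)² = 6
Independent increments: Var[S_10] = 10·σ² = 10·(6) = 60

60


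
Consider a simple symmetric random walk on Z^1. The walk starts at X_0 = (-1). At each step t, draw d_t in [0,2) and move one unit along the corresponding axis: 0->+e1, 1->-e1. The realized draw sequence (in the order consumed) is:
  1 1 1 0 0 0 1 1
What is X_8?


(-3)

t=0: X=(-1), d=1 → -e1, X_1=(-2)
t=1: X=(-2), d=1 → -e1, X_2=(-3)
t=2: X=(-3), d=1 → -e1, X_3=(-4)
t=3: X=(-4), d=0 → +e1, X_4=(-3)
t=4: X=(-3), d=0 → +e1, X_5=(-2)
t=5: X=(-2), d=0 → +e1, X_6=(-1)
t=6: X=(-1), d=1 → -e1, X_7=(-2)
t=7: X=(-2), d=1 → -e1, X_8=(-3)


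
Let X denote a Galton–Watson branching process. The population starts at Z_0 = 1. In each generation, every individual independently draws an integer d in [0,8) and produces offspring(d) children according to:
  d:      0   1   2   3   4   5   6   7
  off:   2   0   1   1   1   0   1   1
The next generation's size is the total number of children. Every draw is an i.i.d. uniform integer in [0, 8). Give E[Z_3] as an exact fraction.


343/512

Outcome values over d=0..7: [2, 0, 1, 1, 1, 0, 1, 1]
Σy = 7, Σy² = 9, M = 8
μ = 7/8 = 7/8,  σ² = 9/8 − (7/8)² = 23/64
E[Z_0] = 1
E[Z_1] = 7/8·E[Z_0] = 7/8
E[Z_2] = 7/8·E[Z_1] = 49/64
E[Z_3] = 7/8·E[Z_2] = 343/512


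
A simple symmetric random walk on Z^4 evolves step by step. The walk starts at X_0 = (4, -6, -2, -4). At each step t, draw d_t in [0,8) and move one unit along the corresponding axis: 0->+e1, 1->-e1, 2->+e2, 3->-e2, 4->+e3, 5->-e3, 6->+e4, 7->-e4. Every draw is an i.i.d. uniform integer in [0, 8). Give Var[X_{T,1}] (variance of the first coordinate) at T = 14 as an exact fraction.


7/2

Outcome values over d=0..7: [1, -1, 0, 0, 0, 0, 0, 0]
Σy = 0, Σy² = 2, M = 8
μ = 0/8 = 0,  σ² = 2/8 − (0)² = 1/4
Independent increments: Var[X_14] = 14·σ² = 14·(1/4) = 7/2


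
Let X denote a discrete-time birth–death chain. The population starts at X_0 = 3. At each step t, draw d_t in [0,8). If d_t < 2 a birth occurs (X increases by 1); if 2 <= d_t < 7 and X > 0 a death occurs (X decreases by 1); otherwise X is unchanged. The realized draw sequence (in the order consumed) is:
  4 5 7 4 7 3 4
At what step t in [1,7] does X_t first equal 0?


t=0: X=3, d=4 → death, X_1=2
t=1: X=2, d=5 → death, X_2=1
t=2: X=1, d=7 → hold, X_3=1
t=3: X=1, d=4 → death, X_4=0
t=4: X=0, d=7 → hold, X_5=0
t=5: X=0, d=3 → hold, X_6=0
t=6: X=0, d=4 → hold, X_7=0

4


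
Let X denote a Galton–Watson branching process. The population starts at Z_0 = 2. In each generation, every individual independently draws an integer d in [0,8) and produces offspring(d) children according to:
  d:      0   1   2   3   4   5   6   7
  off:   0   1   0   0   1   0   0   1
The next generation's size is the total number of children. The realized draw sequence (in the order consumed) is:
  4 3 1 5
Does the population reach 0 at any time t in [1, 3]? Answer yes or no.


yes

gen 0: Z_0=2, draws=[4, 3], offspring=[1, 0], Z_1=1
gen 1: Z_1=1, draws=[1], offspring=[1], Z_2=1
gen 2: Z_2=1, draws=[5], offspring=[0], Z_3=0


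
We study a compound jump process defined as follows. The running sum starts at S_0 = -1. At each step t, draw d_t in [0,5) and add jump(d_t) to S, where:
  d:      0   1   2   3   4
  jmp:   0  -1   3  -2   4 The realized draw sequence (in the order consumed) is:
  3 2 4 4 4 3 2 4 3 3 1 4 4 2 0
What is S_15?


23

t=0: S=-1, d=3, jump=-2, S_1=-3
t=1: S=-3, d=2, jump=3, S_2=0
t=2: S=0, d=4, jump=4, S_3=4
t=3: S=4, d=4, jump=4, S_4=8
t=4: S=8, d=4, jump=4, S_5=12
t=5: S=12, d=3, jump=-2, S_6=10
t=6: S=10, d=2, jump=3, S_7=13
t=7: S=13, d=4, jump=4, S_8=17
t=8: S=17, d=3, jump=-2, S_9=15
t=9: S=15, d=3, jump=-2, S_10=13
t=10: S=13, d=1, jump=-1, S_11=12
t=11: S=12, d=4, jump=4, S_12=16
t=12: S=16, d=4, jump=4, S_13=20
t=13: S=20, d=2, jump=3, S_14=23
t=14: S=23, d=0, jump=0, S_15=23


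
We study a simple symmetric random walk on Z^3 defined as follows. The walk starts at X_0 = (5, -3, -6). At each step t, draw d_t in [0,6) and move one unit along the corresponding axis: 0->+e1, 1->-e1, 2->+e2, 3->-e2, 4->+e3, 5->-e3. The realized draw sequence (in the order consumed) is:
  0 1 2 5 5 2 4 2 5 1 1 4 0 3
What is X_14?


(4, -1, -7)

t=0: X=(5, -3, -6), d=0 → +e1, X_1=(6, -3, -6)
t=1: X=(6, -3, -6), d=1 → -e1, X_2=(5, -3, -6)
t=2: X=(5, -3, -6), d=2 → +e2, X_3=(5, -2, -6)
t=3: X=(5, -2, -6), d=5 → -e3, X_4=(5, -2, -7)
t=4: X=(5, -2, -7), d=5 → -e3, X_5=(5, -2, -8)
t=5: X=(5, -2, -8), d=2 → +e2, X_6=(5, -1, -8)
t=6: X=(5, -1, -8), d=4 → +e3, X_7=(5, -1, -7)
t=7: X=(5, -1, -7), d=2 → +e2, X_8=(5, 0, -7)
t=8: X=(5, 0, -7), d=5 → -e3, X_9=(5, 0, -8)
t=9: X=(5, 0, -8), d=1 → -e1, X_10=(4, 0, -8)
t=10: X=(4, 0, -8), d=1 → -e1, X_11=(3, 0, -8)
t=11: X=(3, 0, -8), d=4 → +e3, X_12=(3, 0, -7)
t=12: X=(3, 0, -7), d=0 → +e1, X_13=(4, 0, -7)
t=13: X=(4, 0, -7), d=3 → -e2, X_14=(4, -1, -7)


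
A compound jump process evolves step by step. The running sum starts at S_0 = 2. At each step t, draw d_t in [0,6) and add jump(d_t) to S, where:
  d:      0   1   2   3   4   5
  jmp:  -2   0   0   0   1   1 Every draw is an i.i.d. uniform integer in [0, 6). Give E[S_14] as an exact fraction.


2

Outcome values over d=0..5: [-2, 0, 0, 0, 1, 1]
Σy = 0, Σy² = 6, M = 6
μ = 0/6 = 0,  σ² = 6/6 − (0)² = 1
E[S_14] = 2 + 14·(0) = 2


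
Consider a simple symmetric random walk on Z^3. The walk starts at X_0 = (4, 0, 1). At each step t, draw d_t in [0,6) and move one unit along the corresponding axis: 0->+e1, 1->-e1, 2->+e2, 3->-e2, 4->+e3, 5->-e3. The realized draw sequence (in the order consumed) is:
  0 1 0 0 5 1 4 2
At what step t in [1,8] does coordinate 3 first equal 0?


t=0: X=(4, 0, 1), d=0 → +e1, X_1=(5, 0, 1)
t=1: X=(5, 0, 1), d=1 → -e1, X_2=(4, 0, 1)
t=2: X=(4, 0, 1), d=0 → +e1, X_3=(5, 0, 1)
t=3: X=(5, 0, 1), d=0 → +e1, X_4=(6, 0, 1)
t=4: X=(6, 0, 1), d=5 → -e3, X_5=(6, 0, 0)
t=5: X=(6, 0, 0), d=1 → -e1, X_6=(5, 0, 0)
t=6: X=(5, 0, 0), d=4 → +e3, X_7=(5, 0, 1)
t=7: X=(5, 0, 1), d=2 → +e2, X_8=(5, 1, 1)

5


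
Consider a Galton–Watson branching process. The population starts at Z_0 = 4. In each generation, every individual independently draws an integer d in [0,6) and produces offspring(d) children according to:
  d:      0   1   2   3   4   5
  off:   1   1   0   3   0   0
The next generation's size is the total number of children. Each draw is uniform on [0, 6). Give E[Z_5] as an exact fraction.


Outcome values over d=0..5: [1, 1, 0, 3, 0, 0]
Σy = 5, Σy² = 11, M = 6
μ = 5/6 = 5/6,  σ² = 11/6 − (5/6)² = 41/36
E[Z_0] = 4
E[Z_1] = 5/6·E[Z_0] = 10/3
E[Z_2] = 5/6·E[Z_1] = 25/9
E[Z_3] = 5/6·E[Z_2] = 125/54
E[Z_4] = 5/6·E[Z_3] = 625/324
E[Z_5] = 5/6·E[Z_4] = 3125/1944

3125/1944


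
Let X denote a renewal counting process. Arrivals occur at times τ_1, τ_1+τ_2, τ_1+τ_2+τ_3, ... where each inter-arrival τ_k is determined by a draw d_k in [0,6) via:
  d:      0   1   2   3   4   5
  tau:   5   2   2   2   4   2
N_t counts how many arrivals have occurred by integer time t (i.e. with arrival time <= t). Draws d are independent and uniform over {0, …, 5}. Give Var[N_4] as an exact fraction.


Inter-arrival values over d=0..5: [5, 2, 2, 2, 4, 2]
Each d has probability 1/6, so the pmf of τ is: f(2) = 2/3, f(4) = 1/6, f(5) = 1/6
Let p_n(j) = P(N_n = j), with p_0 = [1]. Condition on τ_1: p_n(0) = P(τ > n), and for j >= 1, p_n(j) = Σ_{k<=n} f(k)·p_{n−k}(j−1)
p_1 = [1]  (j = 0)
p_2 = [1/3, 2/3]  (j = 0..1)
p_3 = [1/3, 2/3]  (j = 0..1)
p_4 = [1/6, 7/18, 4/9]  (j = 0..2)
E[N_4] = Σ j·p_4(j) = 23/18;  E[N_4²] = Σ j²·p_4(j) = 13/6
Var[N_4] = 13/6 − (23/18)² = 173/324

173/324


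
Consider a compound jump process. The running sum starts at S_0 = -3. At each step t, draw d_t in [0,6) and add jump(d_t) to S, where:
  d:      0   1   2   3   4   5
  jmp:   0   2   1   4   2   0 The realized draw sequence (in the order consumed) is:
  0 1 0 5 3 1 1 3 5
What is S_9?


t=0: S=-3, d=0, jump=0, S_1=-3
t=1: S=-3, d=1, jump=2, S_2=-1
t=2: S=-1, d=0, jump=0, S_3=-1
t=3: S=-1, d=5, jump=0, S_4=-1
t=4: S=-1, d=3, jump=4, S_5=3
t=5: S=3, d=1, jump=2, S_6=5
t=6: S=5, d=1, jump=2, S_7=7
t=7: S=7, d=3, jump=4, S_8=11
t=8: S=11, d=5, jump=0, S_9=11

11


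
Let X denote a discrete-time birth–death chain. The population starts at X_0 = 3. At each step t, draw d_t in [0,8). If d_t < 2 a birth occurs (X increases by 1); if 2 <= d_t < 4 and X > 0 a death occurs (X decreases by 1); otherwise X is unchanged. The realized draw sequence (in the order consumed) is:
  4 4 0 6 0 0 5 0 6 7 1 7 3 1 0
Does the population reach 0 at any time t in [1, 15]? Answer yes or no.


t=0: X=3, d=4 → hold, X_1=3
t=1: X=3, d=4 → hold, X_2=3
t=2: X=3, d=0 → birth, X_3=4
t=3: X=4, d=6 → hold, X_4=4
t=4: X=4, d=0 → birth, X_5=5
t=5: X=5, d=0 → birth, X_6=6
t=6: X=6, d=5 → hold, X_7=6
t=7: X=6, d=0 → birth, X_8=7
t=8: X=7, d=6 → hold, X_9=7
t=9: X=7, d=7 → hold, X_10=7
t=10: X=7, d=1 → birth, X_11=8
t=11: X=8, d=7 → hold, X_12=8
t=12: X=8, d=3 → death, X_13=7
t=13: X=7, d=1 → birth, X_14=8
t=14: X=8, d=0 → birth, X_15=9

no


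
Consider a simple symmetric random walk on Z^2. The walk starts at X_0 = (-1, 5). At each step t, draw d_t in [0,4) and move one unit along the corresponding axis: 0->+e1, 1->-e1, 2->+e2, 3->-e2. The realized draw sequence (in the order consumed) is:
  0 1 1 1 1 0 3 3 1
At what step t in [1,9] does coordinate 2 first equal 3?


t=0: X=(-1, 5), d=0 → +e1, X_1=(0, 5)
t=1: X=(0, 5), d=1 → -e1, X_2=(-1, 5)
t=2: X=(-1, 5), d=1 → -e1, X_3=(-2, 5)
t=3: X=(-2, 5), d=1 → -e1, X_4=(-3, 5)
t=4: X=(-3, 5), d=1 → -e1, X_5=(-4, 5)
t=5: X=(-4, 5), d=0 → +e1, X_6=(-3, 5)
t=6: X=(-3, 5), d=3 → -e2, X_7=(-3, 4)
t=7: X=(-3, 4), d=3 → -e2, X_8=(-3, 3)
t=8: X=(-3, 3), d=1 → -e1, X_9=(-4, 3)

8


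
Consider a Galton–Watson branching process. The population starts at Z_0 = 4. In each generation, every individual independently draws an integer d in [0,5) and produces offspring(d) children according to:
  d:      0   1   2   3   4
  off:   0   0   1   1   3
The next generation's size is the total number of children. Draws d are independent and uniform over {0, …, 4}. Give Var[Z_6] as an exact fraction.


144/5

Outcome values over d=0..4: [0, 0, 1, 1, 3]
Σy = 5, Σy² = 11, M = 5
μ = 5/5 = 1,  σ² = 11/5 − (1)² = 6/5
V_0 = 0, E_0 = 4
V_1 = 6/5·E_0 + (1)²·V_0 = 24/5;  E_1 = 4
V_2 = 6/5·E_1 + (1)²·V_1 = 48/5;  E_2 = 4
V_3 = 6/5·E_2 + (1)²·V_2 = 72/5;  E_3 = 4
V_4 = 6/5·E_3 + (1)²·V_3 = 96/5;  E_4 = 4
V_5 = 6/5·E_4 + (1)²·V_4 = 24;  E_5 = 4
V_6 = 6/5·E_5 + (1)²·V_5 = 144/5;  E_6 = 4


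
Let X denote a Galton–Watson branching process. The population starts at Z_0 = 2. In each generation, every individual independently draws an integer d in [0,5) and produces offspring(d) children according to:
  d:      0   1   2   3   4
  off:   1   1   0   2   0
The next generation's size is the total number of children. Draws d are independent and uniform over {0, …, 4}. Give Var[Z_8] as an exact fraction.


149135228928/152587890625

Outcome values over d=0..4: [1, 1, 0, 2, 0]
Σy = 4, Σy² = 6, M = 5
μ = 4/5 = 4/5,  σ² = 6/5 − (4/5)² = 14/25
V_0 = 0, E_0 = 2
V_1 = 14/25·E_0 + (4/5)²·V_0 = 28/25;  E_1 = 8/5
V_2 = 14/25·E_1 + (4/5)²·V_1 = 1008/625;  E_2 = 32/25
V_3 = 14/25·E_2 + (4/5)²·V_2 = 27328/15625;  E_3 = 128/125
V_4 = 14/25·E_3 + (4/5)²·V_3 = 661248/390625;  E_4 = 512/625
V_5 = 14/25·E_4 + (4/5)²·V_4 = 15059968/9765625;  E_5 = 2048/3125
V_6 = 14/25·E_5 + (4/5)²·V_5 = 330559488/244140625;  E_6 = 8192/15625
V_7 = 14/25·E_6 + (4/5)²·V_6 = 7080951808/6103515625;  E_7 = 32768/78125
V_8 = 14/25·E_7 + (4/5)²·V_7 = 149135228928/152587890625;  E_8 = 131072/390625


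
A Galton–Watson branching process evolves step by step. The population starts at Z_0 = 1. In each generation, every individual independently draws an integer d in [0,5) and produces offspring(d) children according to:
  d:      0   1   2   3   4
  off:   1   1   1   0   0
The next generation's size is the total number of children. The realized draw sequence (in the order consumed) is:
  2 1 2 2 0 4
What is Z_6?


0

gen 0: Z_0=1, draws=[2], offspring=[1], Z_1=1
gen 1: Z_1=1, draws=[1], offspring=[1], Z_2=1
gen 2: Z_2=1, draws=[2], offspring=[1], Z_3=1
gen 3: Z_3=1, draws=[2], offspring=[1], Z_4=1
gen 4: Z_4=1, draws=[0], offspring=[1], Z_5=1
gen 5: Z_5=1, draws=[4], offspring=[0], Z_6=0


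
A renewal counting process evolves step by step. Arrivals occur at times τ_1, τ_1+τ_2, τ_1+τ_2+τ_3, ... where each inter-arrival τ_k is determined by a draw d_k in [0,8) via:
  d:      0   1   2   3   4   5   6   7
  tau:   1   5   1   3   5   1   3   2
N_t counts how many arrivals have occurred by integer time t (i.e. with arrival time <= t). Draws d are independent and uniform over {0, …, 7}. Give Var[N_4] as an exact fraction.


16860671/16777216

Inter-arrival values over d=0..7: [1, 5, 1, 3, 5, 1, 3, 2]
Each d has probability 1/8, so the pmf of τ is: f(1) = 3/8, f(2) = 1/8, f(3) = 1/4, f(5) = 1/4
Let p_n(j) = P(N_n = j), with p_0 = [1]. Condition on τ_1: p_n(0) = P(τ > n), and for j >= 1, p_n(j) = Σ_{k<=n} f(k)·p_{n−k}(j−1)
p_1 = [5/8, 3/8]  (j = 0..1)
p_2 = [1/2, 23/64, 9/64]  (j = 0..2)
p_3 = [1/4, 33/64, 93/512, 27/512]  (j = 0..3)
p_4 = [1/4, 5/16, 85/256, 351/4096, 81/4096]  (j = 0..4)
E[N_4] = Σ j·p_4(j) = 5377/4096;  E[N_4²] = Σ j²·p_4(j) = 11175/4096
Var[N_4] = 11175/4096 − (5377/4096)² = 16860671/16777216


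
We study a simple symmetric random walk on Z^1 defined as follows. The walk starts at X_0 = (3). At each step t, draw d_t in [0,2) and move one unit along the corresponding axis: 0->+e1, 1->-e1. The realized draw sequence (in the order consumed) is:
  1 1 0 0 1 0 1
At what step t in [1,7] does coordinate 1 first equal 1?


2

t=0: X=(3), d=1 → -e1, X_1=(2)
t=1: X=(2), d=1 → -e1, X_2=(1)
t=2: X=(1), d=0 → +e1, X_3=(2)
t=3: X=(2), d=0 → +e1, X_4=(3)
t=4: X=(3), d=1 → -e1, X_5=(2)
t=5: X=(2), d=0 → +e1, X_6=(3)
t=6: X=(3), d=1 → -e1, X_7=(2)


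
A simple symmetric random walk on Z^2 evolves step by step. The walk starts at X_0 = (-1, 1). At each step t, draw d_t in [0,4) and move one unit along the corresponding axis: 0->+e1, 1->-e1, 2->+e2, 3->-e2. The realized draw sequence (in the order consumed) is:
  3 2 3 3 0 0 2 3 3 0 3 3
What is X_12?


(2, -4)

t=0: X=(-1, 1), d=3 → -e2, X_1=(-1, 0)
t=1: X=(-1, 0), d=2 → +e2, X_2=(-1, 1)
t=2: X=(-1, 1), d=3 → -e2, X_3=(-1, 0)
t=3: X=(-1, 0), d=3 → -e2, X_4=(-1, -1)
t=4: X=(-1, -1), d=0 → +e1, X_5=(0, -1)
t=5: X=(0, -1), d=0 → +e1, X_6=(1, -1)
t=6: X=(1, -1), d=2 → +e2, X_7=(1, 0)
t=7: X=(1, 0), d=3 → -e2, X_8=(1, -1)
t=8: X=(1, -1), d=3 → -e2, X_9=(1, -2)
t=9: X=(1, -2), d=0 → +e1, X_10=(2, -2)
t=10: X=(2, -2), d=3 → -e2, X_11=(2, -3)
t=11: X=(2, -3), d=3 → -e2, X_12=(2, -4)


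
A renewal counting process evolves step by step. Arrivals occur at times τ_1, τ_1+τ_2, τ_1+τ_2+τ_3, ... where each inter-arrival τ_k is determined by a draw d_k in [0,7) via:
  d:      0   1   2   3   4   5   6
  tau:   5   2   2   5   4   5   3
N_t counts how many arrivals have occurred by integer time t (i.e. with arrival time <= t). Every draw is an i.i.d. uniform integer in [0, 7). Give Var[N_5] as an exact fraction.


Inter-arrival values over d=0..6: [5, 2, 2, 5, 4, 5, 3]
Each d has probability 1/7, so the pmf of τ is: f(2) = 2/7, f(3) = 1/7, f(4) = 1/7, f(5) = 3/7
Let p_n(j) = P(N_n = j), with p_0 = [1]. Condition on τ_1: p_n(0) = P(τ > n), and for j >= 1, p_n(j) = Σ_{k<=n} f(k)·p_{n−k}(j−1)
p_1 = [1]  (j = 0)
p_2 = [5/7, 2/7]  (j = 0..1)
p_3 = [4/7, 3/7]  (j = 0..1)
p_4 = [3/7, 24/49, 4/49]  (j = 0..2)
p_5 = [0, 41/49, 8/49]  (j = 0..2)
E[N_5] = Σ j·p_5(j) = 57/49;  E[N_5²] = Σ j²·p_5(j) = 73/49
Var[N_5] = 73/49 − (57/49)² = 328/2401

328/2401


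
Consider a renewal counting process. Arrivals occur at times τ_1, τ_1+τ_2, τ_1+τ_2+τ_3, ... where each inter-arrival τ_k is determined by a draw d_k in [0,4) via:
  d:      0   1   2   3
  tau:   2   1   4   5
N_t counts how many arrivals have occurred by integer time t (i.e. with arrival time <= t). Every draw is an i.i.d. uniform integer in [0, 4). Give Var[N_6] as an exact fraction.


Inter-arrival values over d=0..3: [2, 1, 4, 5]
Each d has probability 1/4, so the pmf of τ is: f(1) = 1/4, f(2) = 1/4, f(4) = 1/4, f(5) = 1/4
Let p_n(j) = P(N_n = j), with p_0 = [1]. Condition on τ_1: p_n(0) = P(τ > n), and for j >= 1, p_n(j) = Σ_{k<=n} f(k)·p_{n−k}(j−1)
p_1 = [3/4, 1/4]  (j = 0..1)
p_2 = [1/2, 7/16, 1/16]  (j = 0..2)
p_3 = [1/2, 5/16, 11/64, 1/64]  (j = 0..3)
p_4 = [1/4, 1/2, 3/16, 15/256, 1/256]  (j = 0..4)
p_5 = [0, 5/8, 17/64, 23/256, 19/1024, 1/1024]  (j = 0..5)
p_6 = [0, 3/8, 29/64, 33/256, 19/512, 23/4096, 1/4096]  (j = 0..6)
E[N_6] = Σ j·p_6(j) = 7561/4096;  E[N_6²] = Σ j²·p_6(j) = 16755/4096
Var[N_6] = 16755/4096 − (7561/4096)² = 11459759/16777216

11459759/16777216


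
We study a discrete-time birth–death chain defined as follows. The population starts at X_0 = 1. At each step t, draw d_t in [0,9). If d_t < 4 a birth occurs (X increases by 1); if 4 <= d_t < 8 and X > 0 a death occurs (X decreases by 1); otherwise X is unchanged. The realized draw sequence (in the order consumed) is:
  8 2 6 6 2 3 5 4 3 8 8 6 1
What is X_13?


1

t=0: X=1, d=8 → hold, X_1=1
t=1: X=1, d=2 → birth, X_2=2
t=2: X=2, d=6 → death, X_3=1
t=3: X=1, d=6 → death, X_4=0
t=4: X=0, d=2 → birth, X_5=1
t=5: X=1, d=3 → birth, X_6=2
t=6: X=2, d=5 → death, X_7=1
t=7: X=1, d=4 → death, X_8=0
t=8: X=0, d=3 → birth, X_9=1
t=9: X=1, d=8 → hold, X_10=1
t=10: X=1, d=8 → hold, X_11=1
t=11: X=1, d=6 → death, X_12=0
t=12: X=0, d=1 → birth, X_13=1


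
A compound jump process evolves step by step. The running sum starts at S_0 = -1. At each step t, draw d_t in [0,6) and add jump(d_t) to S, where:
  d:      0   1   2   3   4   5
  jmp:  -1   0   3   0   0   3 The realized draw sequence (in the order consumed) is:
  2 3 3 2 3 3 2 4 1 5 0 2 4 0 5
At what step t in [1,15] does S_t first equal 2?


t=0: S=-1, d=2, jump=3, S_1=2
t=1: S=2, d=3, jump=0, S_2=2
t=2: S=2, d=3, jump=0, S_3=2
t=3: S=2, d=2, jump=3, S_4=5
t=4: S=5, d=3, jump=0, S_5=5
t=5: S=5, d=3, jump=0, S_6=5
t=6: S=5, d=2, jump=3, S_7=8
t=7: S=8, d=4, jump=0, S_8=8
t=8: S=8, d=1, jump=0, S_9=8
t=9: S=8, d=5, jump=3, S_10=11
t=10: S=11, d=0, jump=-1, S_11=10
t=11: S=10, d=2, jump=3, S_12=13
t=12: S=13, d=4, jump=0, S_13=13
t=13: S=13, d=0, jump=-1, S_14=12
t=14: S=12, d=5, jump=3, S_15=15

1


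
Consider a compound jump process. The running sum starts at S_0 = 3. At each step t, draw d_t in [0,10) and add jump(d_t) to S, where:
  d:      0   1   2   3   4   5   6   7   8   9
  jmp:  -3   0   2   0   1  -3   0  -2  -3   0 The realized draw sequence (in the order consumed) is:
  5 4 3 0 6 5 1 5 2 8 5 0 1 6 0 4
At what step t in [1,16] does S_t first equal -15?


t=0: S=3, d=5, jump=-3, S_1=0
t=1: S=0, d=4, jump=1, S_2=1
t=2: S=1, d=3, jump=0, S_3=1
t=3: S=1, d=0, jump=-3, S_4=-2
t=4: S=-2, d=6, jump=0, S_5=-2
t=5: S=-2, d=5, jump=-3, S_6=-5
t=6: S=-5, d=1, jump=0, S_7=-5
t=7: S=-5, d=5, jump=-3, S_8=-8
t=8: S=-8, d=2, jump=2, S_9=-6
t=9: S=-6, d=8, jump=-3, S_10=-9
t=10: S=-9, d=5, jump=-3, S_11=-12
t=11: S=-12, d=0, jump=-3, S_12=-15
t=12: S=-15, d=1, jump=0, S_13=-15
t=13: S=-15, d=6, jump=0, S_14=-15
t=14: S=-15, d=0, jump=-3, S_15=-18
t=15: S=-18, d=4, jump=1, S_16=-17

12


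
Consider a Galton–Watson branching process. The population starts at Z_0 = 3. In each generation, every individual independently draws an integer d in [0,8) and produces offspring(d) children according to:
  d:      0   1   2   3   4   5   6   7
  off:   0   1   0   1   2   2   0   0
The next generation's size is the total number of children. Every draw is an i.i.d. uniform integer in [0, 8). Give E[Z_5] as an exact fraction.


729/1024

Outcome values over d=0..7: [0, 1, 0, 1, 2, 2, 0, 0]
Σy = 6, Σy² = 10, M = 8
μ = 6/8 = 3/4,  σ² = 10/8 − (3/4)² = 11/16
E[Z_0] = 3
E[Z_1] = 3/4·E[Z_0] = 9/4
E[Z_2] = 3/4·E[Z_1] = 27/16
E[Z_3] = 3/4·E[Z_2] = 81/64
E[Z_4] = 3/4·E[Z_3] = 243/256
E[Z_5] = 3/4·E[Z_4] = 729/1024


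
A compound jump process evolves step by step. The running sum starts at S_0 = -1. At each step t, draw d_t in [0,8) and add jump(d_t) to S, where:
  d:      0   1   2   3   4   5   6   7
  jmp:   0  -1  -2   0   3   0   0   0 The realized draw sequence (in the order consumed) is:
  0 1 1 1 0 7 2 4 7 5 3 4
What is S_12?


0

t=0: S=-1, d=0, jump=0, S_1=-1
t=1: S=-1, d=1, jump=-1, S_2=-2
t=2: S=-2, d=1, jump=-1, S_3=-3
t=3: S=-3, d=1, jump=-1, S_4=-4
t=4: S=-4, d=0, jump=0, S_5=-4
t=5: S=-4, d=7, jump=0, S_6=-4
t=6: S=-4, d=2, jump=-2, S_7=-6
t=7: S=-6, d=4, jump=3, S_8=-3
t=8: S=-3, d=7, jump=0, S_9=-3
t=9: S=-3, d=5, jump=0, S_10=-3
t=10: S=-3, d=3, jump=0, S_11=-3
t=11: S=-3, d=4, jump=3, S_12=0


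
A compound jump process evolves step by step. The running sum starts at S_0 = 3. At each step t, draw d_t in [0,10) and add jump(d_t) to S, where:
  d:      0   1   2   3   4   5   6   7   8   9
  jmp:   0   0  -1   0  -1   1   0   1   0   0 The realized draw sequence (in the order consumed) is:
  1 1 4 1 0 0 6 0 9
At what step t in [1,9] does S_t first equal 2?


t=0: S=3, d=1, jump=0, S_1=3
t=1: S=3, d=1, jump=0, S_2=3
t=2: S=3, d=4, jump=-1, S_3=2
t=3: S=2, d=1, jump=0, S_4=2
t=4: S=2, d=0, jump=0, S_5=2
t=5: S=2, d=0, jump=0, S_6=2
t=6: S=2, d=6, jump=0, S_7=2
t=7: S=2, d=0, jump=0, S_8=2
t=8: S=2, d=9, jump=0, S_9=2

3


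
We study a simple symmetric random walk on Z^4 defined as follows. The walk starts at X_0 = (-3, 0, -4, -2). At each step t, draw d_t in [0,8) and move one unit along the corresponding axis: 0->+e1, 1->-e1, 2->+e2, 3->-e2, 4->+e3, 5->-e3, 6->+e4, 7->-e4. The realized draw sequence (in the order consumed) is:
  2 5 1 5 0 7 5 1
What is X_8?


(-4, 1, -7, -3)

t=0: X=(-3, 0, -4, -2), d=2 → +e2, X_1=(-3, 1, -4, -2)
t=1: X=(-3, 1, -4, -2), d=5 → -e3, X_2=(-3, 1, -5, -2)
t=2: X=(-3, 1, -5, -2), d=1 → -e1, X_3=(-4, 1, -5, -2)
t=3: X=(-4, 1, -5, -2), d=5 → -e3, X_4=(-4, 1, -6, -2)
t=4: X=(-4, 1, -6, -2), d=0 → +e1, X_5=(-3, 1, -6, -2)
t=5: X=(-3, 1, -6, -2), d=7 → -e4, X_6=(-3, 1, -6, -3)
t=6: X=(-3, 1, -6, -3), d=5 → -e3, X_7=(-3, 1, -7, -3)
t=7: X=(-3, 1, -7, -3), d=1 → -e1, X_8=(-4, 1, -7, -3)


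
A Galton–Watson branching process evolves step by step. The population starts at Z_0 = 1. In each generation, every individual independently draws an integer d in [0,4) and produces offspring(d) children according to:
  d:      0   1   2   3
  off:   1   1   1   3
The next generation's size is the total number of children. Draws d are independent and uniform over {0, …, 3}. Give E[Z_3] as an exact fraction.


Outcome values over d=0..3: [1, 1, 1, 3]
Σy = 6, Σy² = 12, M = 4
μ = 6/4 = 3/2,  σ² = 12/4 − (3/2)² = 3/4
E[Z_0] = 1
E[Z_1] = 3/2·E[Z_0] = 3/2
E[Z_2] = 3/2·E[Z_1] = 9/4
E[Z_3] = 3/2·E[Z_2] = 27/8

27/8


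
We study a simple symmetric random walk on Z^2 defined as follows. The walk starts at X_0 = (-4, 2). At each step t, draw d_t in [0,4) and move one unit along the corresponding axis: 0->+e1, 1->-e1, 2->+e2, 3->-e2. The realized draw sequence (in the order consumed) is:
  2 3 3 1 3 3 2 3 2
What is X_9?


(-5, 0)

t=0: X=(-4, 2), d=2 → +e2, X_1=(-4, 3)
t=1: X=(-4, 3), d=3 → -e2, X_2=(-4, 2)
t=2: X=(-4, 2), d=3 → -e2, X_3=(-4, 1)
t=3: X=(-4, 1), d=1 → -e1, X_4=(-5, 1)
t=4: X=(-5, 1), d=3 → -e2, X_5=(-5, 0)
t=5: X=(-5, 0), d=3 → -e2, X_6=(-5, -1)
t=6: X=(-5, -1), d=2 → +e2, X_7=(-5, 0)
t=7: X=(-5, 0), d=3 → -e2, X_8=(-5, -1)
t=8: X=(-5, -1), d=2 → +e2, X_9=(-5, 0)


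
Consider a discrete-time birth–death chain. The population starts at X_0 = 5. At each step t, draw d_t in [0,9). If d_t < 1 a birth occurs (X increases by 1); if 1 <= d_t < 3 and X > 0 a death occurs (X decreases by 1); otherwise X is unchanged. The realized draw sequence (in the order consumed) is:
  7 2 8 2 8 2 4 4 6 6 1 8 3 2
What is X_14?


t=0: X=5, d=7 → hold, X_1=5
t=1: X=5, d=2 → death, X_2=4
t=2: X=4, d=8 → hold, X_3=4
t=3: X=4, d=2 → death, X_4=3
t=4: X=3, d=8 → hold, X_5=3
t=5: X=3, d=2 → death, X_6=2
t=6: X=2, d=4 → hold, X_7=2
t=7: X=2, d=4 → hold, X_8=2
t=8: X=2, d=6 → hold, X_9=2
t=9: X=2, d=6 → hold, X_10=2
t=10: X=2, d=1 → death, X_11=1
t=11: X=1, d=8 → hold, X_12=1
t=12: X=1, d=3 → hold, X_13=1
t=13: X=1, d=2 → death, X_14=0

0


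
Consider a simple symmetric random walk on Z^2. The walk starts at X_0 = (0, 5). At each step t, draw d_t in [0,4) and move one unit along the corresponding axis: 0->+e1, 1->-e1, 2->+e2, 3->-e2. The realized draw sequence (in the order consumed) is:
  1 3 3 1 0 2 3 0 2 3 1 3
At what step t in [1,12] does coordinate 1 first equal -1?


t=0: X=(0, 5), d=1 → -e1, X_1=(-1, 5)
t=1: X=(-1, 5), d=3 → -e2, X_2=(-1, 4)
t=2: X=(-1, 4), d=3 → -e2, X_3=(-1, 3)
t=3: X=(-1, 3), d=1 → -e1, X_4=(-2, 3)
t=4: X=(-2, 3), d=0 → +e1, X_5=(-1, 3)
t=5: X=(-1, 3), d=2 → +e2, X_6=(-1, 4)
t=6: X=(-1, 4), d=3 → -e2, X_7=(-1, 3)
t=7: X=(-1, 3), d=0 → +e1, X_8=(0, 3)
t=8: X=(0, 3), d=2 → +e2, X_9=(0, 4)
t=9: X=(0, 4), d=3 → -e2, X_10=(0, 3)
t=10: X=(0, 3), d=1 → -e1, X_11=(-1, 3)
t=11: X=(-1, 3), d=3 → -e2, X_12=(-1, 2)

1


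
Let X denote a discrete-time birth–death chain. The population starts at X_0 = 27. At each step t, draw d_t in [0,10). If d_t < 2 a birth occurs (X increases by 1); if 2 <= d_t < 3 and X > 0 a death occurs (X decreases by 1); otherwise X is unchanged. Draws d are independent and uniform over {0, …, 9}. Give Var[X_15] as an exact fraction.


87/20

X can drop by at most 1 per step and X_0 = 27 > T = 15, so X_t >= 27 − t >= 12 > 0 for every t <= 15: the floor at 0 (the 'and X > 0' condition) never binds. Hence X_15 = X_0 + Σ_{t<15} Y_t with i.i.d. increments Y_t = y(d_t) ∈ {+1, −1, 0}.
Outcome values over d=0..9: [1, 1, -1, 0, 0, 0, 0, 0, 0, 0]
Σy = 1, Σy² = 3, M = 10
μ = 1/10 = 1/10,  σ² = 3/10 − (1/10)² = 29/100
Independent increments: Var[X_15] = 15·σ² = 15·(29/100) = 87/20


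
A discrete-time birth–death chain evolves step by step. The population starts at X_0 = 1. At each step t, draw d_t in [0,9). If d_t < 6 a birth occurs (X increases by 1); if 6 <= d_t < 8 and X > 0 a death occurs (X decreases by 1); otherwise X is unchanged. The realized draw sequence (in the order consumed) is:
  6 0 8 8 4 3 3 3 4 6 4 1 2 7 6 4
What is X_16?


7

t=0: X=1, d=6 → death, X_1=0
t=1: X=0, d=0 → birth, X_2=1
t=2: X=1, d=8 → hold, X_3=1
t=3: X=1, d=8 → hold, X_4=1
t=4: X=1, d=4 → birth, X_5=2
t=5: X=2, d=3 → birth, X_6=3
t=6: X=3, d=3 → birth, X_7=4
t=7: X=4, d=3 → birth, X_8=5
t=8: X=5, d=4 → birth, X_9=6
t=9: X=6, d=6 → death, X_10=5
t=10: X=5, d=4 → birth, X_11=6
t=11: X=6, d=1 → birth, X_12=7
t=12: X=7, d=2 → birth, X_13=8
t=13: X=8, d=7 → death, X_14=7
t=14: X=7, d=6 → death, X_15=6
t=15: X=6, d=4 → birth, X_16=7


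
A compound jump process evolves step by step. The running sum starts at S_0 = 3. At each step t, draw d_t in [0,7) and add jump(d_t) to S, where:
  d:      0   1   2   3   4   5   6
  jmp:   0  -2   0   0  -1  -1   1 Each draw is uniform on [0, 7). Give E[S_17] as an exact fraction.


-30/7

Outcome values over d=0..6: [0, -2, 0, 0, -1, -1, 1]
Σy = -3, Σy² = 7, M = 7
μ = -3/7 = -3/7,  σ² = 7/7 − (-3/7)² = 40/49
E[S_17] = 3 + 17·(-3/7) = -30/7


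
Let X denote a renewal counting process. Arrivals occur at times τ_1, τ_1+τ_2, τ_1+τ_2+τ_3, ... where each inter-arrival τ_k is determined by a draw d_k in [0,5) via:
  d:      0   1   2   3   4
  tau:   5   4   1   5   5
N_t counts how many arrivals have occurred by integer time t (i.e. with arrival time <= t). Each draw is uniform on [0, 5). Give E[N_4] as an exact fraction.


Inter-arrival values over d=0..4: [5, 4, 1, 5, 5]
Each d has probability 1/5, so the pmf of τ is: f(1) = 1/5, f(4) = 1/5, f(5) = 3/5
Renewal equation for m(n) = E[N_n]: condition on τ_1 = k (if k <= n, one arrival plus a fresh copy on the remaining n−k steps): m(n) = F(n) + Σ_{k<=n} f(k)·m(n−k), where F(n) = P(τ <= n) and m(0) = 0
m(1) = F(1) = 1/5
m(2) = F(2) + f(1)·m(1) = 1/5 + 1/5·1/5 = 6/25
m(3) = F(3) + f(1)·m(2) = 1/5 + 1/5·6/25 = 31/125
m(4) = F(4) + f(1)·m(3) = 2/5 + 1/5·31/125 = 281/625
E[N_4] = m(4) = 281/625

281/625


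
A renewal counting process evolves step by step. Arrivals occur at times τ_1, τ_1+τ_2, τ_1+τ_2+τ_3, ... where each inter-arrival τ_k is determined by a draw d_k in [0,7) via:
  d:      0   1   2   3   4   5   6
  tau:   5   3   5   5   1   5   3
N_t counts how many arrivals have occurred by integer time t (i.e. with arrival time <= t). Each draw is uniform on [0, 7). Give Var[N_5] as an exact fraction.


42555946/282475249

Inter-arrival values over d=0..6: [5, 3, 5, 5, 1, 5, 3]
Each d has probability 1/7, so the pmf of τ is: f(1) = 1/7, f(3) = 2/7, f(5) = 4/7
Let p_n(j) = P(N_n = j), with p_0 = [1]. Condition on τ_1: p_n(0) = P(τ > n), and for j >= 1, p_n(j) = Σ_{k<=n} f(k)·p_{n−k}(j−1)
p_1 = [6/7, 1/7]  (j = 0..1)
p_2 = [6/7, 6/49, 1/49]  (j = 0..2)
p_3 = [4/7, 20/49, 6/343, 1/343]  (j = 0..3)
p_4 = [4/7, 16/49, 34/343, 6/2401, 1/2401]  (j = 0..4)
p_5 = [0, 44/49, 4/49, 48/2401, 6/16807, 1/16807]  (j = 0..5)
E[N_5] = Σ j·p_5(j) = 18873/16807;  E[N_5²] = Σ j²·p_5(j) = 23725/16807
Var[N_5] = 23725/16807 − (18873/16807)² = 42555946/282475249


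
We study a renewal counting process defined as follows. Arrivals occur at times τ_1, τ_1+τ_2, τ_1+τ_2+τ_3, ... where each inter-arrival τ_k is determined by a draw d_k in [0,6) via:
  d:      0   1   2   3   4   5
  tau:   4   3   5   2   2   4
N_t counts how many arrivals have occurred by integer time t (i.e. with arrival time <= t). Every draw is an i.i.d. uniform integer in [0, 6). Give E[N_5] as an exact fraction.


11/9

Inter-arrival values over d=0..5: [4, 3, 5, 2, 2, 4]
Each d has probability 1/6, so the pmf of τ is: f(2) = 1/3, f(3) = 1/6, f(4) = 1/3, f(5) = 1/6
Renewal equation for m(n) = E[N_n]: condition on τ_1 = k (if k <= n, one arrival plus a fresh copy on the remaining n−k steps): m(n) = F(n) + Σ_{k<=n} f(k)·m(n−k), where F(n) = P(τ <= n) and m(0) = 0
m(1) = F(1) = 0
m(2) = F(2) = 1/3
m(3) = F(3) = 1/2
m(4) = F(4) + f(2)·m(2) = 5/6 + 1/3·1/3 = 17/18
m(5) = F(5) + f(2)·m(3) + f(3)·m(2) = 1 + 1/3·1/2 + 1/6·1/3 = 11/9
E[N_5] = m(5) = 11/9


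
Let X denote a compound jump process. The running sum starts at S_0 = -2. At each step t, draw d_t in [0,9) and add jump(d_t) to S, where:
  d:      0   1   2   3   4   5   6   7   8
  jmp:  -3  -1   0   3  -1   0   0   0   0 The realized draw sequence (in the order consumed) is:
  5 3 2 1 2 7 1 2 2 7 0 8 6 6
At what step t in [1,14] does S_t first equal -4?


t=0: S=-2, d=5, jump=0, S_1=-2
t=1: S=-2, d=3, jump=3, S_2=1
t=2: S=1, d=2, jump=0, S_3=1
t=3: S=1, d=1, jump=-1, S_4=0
t=4: S=0, d=2, jump=0, S_5=0
t=5: S=0, d=7, jump=0, S_6=0
t=6: S=0, d=1, jump=-1, S_7=-1
t=7: S=-1, d=2, jump=0, S_8=-1
t=8: S=-1, d=2, jump=0, S_9=-1
t=9: S=-1, d=7, jump=0, S_10=-1
t=10: S=-1, d=0, jump=-3, S_11=-4
t=11: S=-4, d=8, jump=0, S_12=-4
t=12: S=-4, d=6, jump=0, S_13=-4
t=13: S=-4, d=6, jump=0, S_14=-4

11


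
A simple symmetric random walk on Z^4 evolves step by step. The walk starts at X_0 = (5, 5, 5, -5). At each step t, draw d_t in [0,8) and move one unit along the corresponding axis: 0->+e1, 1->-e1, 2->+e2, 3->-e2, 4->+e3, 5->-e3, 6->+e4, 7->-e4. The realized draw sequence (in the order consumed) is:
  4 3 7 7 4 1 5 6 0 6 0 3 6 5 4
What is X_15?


(6, 3, 6, -4)

t=0: X=(5, 5, 5, -5), d=4 → +e3, X_1=(5, 5, 6, -5)
t=1: X=(5, 5, 6, -5), d=3 → -e2, X_2=(5, 4, 6, -5)
t=2: X=(5, 4, 6, -5), d=7 → -e4, X_3=(5, 4, 6, -6)
t=3: X=(5, 4, 6, -6), d=7 → -e4, X_4=(5, 4, 6, -7)
t=4: X=(5, 4, 6, -7), d=4 → +e3, X_5=(5, 4, 7, -7)
t=5: X=(5, 4, 7, -7), d=1 → -e1, X_6=(4, 4, 7, -7)
t=6: X=(4, 4, 7, -7), d=5 → -e3, X_7=(4, 4, 6, -7)
t=7: X=(4, 4, 6, -7), d=6 → +e4, X_8=(4, 4, 6, -6)
t=8: X=(4, 4, 6, -6), d=0 → +e1, X_9=(5, 4, 6, -6)
t=9: X=(5, 4, 6, -6), d=6 → +e4, X_10=(5, 4, 6, -5)
t=10: X=(5, 4, 6, -5), d=0 → +e1, X_11=(6, 4, 6, -5)
t=11: X=(6, 4, 6, -5), d=3 → -e2, X_12=(6, 3, 6, -5)
t=12: X=(6, 3, 6, -5), d=6 → +e4, X_13=(6, 3, 6, -4)
t=13: X=(6, 3, 6, -4), d=5 → -e3, X_14=(6, 3, 5, -4)
t=14: X=(6, 3, 5, -4), d=4 → +e3, X_15=(6, 3, 6, -4)


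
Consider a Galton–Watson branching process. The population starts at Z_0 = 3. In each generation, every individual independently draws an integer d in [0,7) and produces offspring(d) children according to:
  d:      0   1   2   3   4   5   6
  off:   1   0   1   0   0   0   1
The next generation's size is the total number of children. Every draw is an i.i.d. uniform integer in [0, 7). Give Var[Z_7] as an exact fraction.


Outcome values over d=0..6: [1, 0, 1, 0, 0, 0, 1]
Σy = 3, Σy² = 3, M = 7
μ = 3/7 = 3/7,  σ² = 3/7 − (3/7)² = 12/49
V_0 = 0, E_0 = 3
V_1 = 12/49·E_0 + (3/7)²·V_0 = 36/49;  E_1 = 9/7
V_2 = 12/49·E_1 + (3/7)²·V_1 = 1080/2401;  E_2 = 27/49
V_3 = 12/49·E_2 + (3/7)²·V_2 = 25596/117649;  E_3 = 81/343
V_4 = 12/49·E_3 + (3/7)²·V_3 = 563760/5764801;  E_4 = 243/2401
V_5 = 12/49·E_4 + (3/7)²·V_4 = 12075156/282475249;  E_5 = 729/16807
V_6 = 12/49·E_5 + (3/7)²·V_5 = 255704040/13841287201;  E_6 = 2187/117649
V_7 = 12/49·E_6 + (3/7)²·V_6 = 5388916716/678223072849;  E_7 = 6561/823543

5388916716/678223072849


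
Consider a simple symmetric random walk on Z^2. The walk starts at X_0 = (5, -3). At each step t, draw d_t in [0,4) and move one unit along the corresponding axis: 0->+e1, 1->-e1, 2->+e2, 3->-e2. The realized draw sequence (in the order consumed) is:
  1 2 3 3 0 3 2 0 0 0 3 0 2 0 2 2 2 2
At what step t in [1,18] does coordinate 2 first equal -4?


4

t=0: X=(5, -3), d=1 → -e1, X_1=(4, -3)
t=1: X=(4, -3), d=2 → +e2, X_2=(4, -2)
t=2: X=(4, -2), d=3 → -e2, X_3=(4, -3)
t=3: X=(4, -3), d=3 → -e2, X_4=(4, -4)
t=4: X=(4, -4), d=0 → +e1, X_5=(5, -4)
t=5: X=(5, -4), d=3 → -e2, X_6=(5, -5)
t=6: X=(5, -5), d=2 → +e2, X_7=(5, -4)
t=7: X=(5, -4), d=0 → +e1, X_8=(6, -4)
t=8: X=(6, -4), d=0 → +e1, X_9=(7, -4)
t=9: X=(7, -4), d=0 → +e1, X_10=(8, -4)
t=10: X=(8, -4), d=3 → -e2, X_11=(8, -5)
t=11: X=(8, -5), d=0 → +e1, X_12=(9, -5)
t=12: X=(9, -5), d=2 → +e2, X_13=(9, -4)
t=13: X=(9, -4), d=0 → +e1, X_14=(10, -4)
t=14: X=(10, -4), d=2 → +e2, X_15=(10, -3)
t=15: X=(10, -3), d=2 → +e2, X_16=(10, -2)
t=16: X=(10, -2), d=2 → +e2, X_17=(10, -1)
t=17: X=(10, -1), d=2 → +e2, X_18=(10, 0)


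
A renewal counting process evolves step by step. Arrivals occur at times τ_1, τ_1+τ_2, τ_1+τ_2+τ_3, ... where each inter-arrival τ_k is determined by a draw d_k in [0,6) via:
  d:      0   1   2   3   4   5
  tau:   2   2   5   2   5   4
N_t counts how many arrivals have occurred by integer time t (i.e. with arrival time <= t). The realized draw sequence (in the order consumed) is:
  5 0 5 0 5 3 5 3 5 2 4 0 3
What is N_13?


4

draw d_1=5: τ_1=4, arrival time A_1=4
draw d_2=0: τ_2=2, arrival time A_2=6
draw d_3=5: τ_3=4, arrival time A_3=10
draw d_4=0: τ_4=2, arrival time A_4=12
draw d_5=5: τ_5=4, arrival time A_5=16
draw d_6=3: τ_6=2, arrival time A_6=18
draw d_7=5: τ_7=4, arrival time A_7=22
draw d_8=3: τ_8=2, arrival time A_8=24
draw d_9=5: τ_9=4, arrival time A_9=28
draw d_10=2: τ_10=5, arrival time A_10=33
draw d_11=4: τ_11=5, arrival time A_11=38
draw d_12=0: τ_12=2, arrival time A_12=40
draw d_13=3: τ_13=2, arrival time A_13=42
N_t over t=0..13: 0:0 1:0 2:0 3:0 4:1 5:1 6:2 7:2 8:2 9:2 10:3 11:3 12:4 13:4
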